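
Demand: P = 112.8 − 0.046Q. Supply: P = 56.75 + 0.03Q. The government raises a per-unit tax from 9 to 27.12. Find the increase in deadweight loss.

4305.88

Competitive equilibrium: 112.8 − 0.046Q = 56.75 + 0.03Q → Q* = 737.5, P* = 78.875.
For a per-unit tax t: ΔQ = t/0.076, so DWL = ½·t·(t/0.076) = t²/0.152.
At t = 9: DWL = 532.895. At t = 27.12: DWL = 4838.779.
Increase = 4838.779 − 532.895 = 4305.88.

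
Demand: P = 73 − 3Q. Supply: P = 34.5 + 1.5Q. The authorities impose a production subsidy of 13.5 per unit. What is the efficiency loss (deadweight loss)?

Competitive equilibrium: 73 − 3Q = 34.5 + 1.5Q → Q* = 8.5556, P* = 47.3333.
The subsidy lowers effective supply by 13.5: P = 21 + 1.5Q.
New quantity: 73 − 3Q = 21 + 1.5Q → Q' = 11.5556.
Overproduction ΔQ = 11.5556 − 8.5556 = 3; wedge = subsidy = 13.5.
The triangle = ½ × 3 × 13.5 = 20.25.

20.25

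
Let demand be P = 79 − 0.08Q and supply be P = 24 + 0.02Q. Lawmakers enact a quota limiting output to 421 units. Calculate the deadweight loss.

832.05

Competitive equilibrium: 79 − 0.08Q = 24 + 0.02Q → Q* = 550, P* = 35.
At Q = 421: demand price = 79 − 0.08·421 = 45.32; supply price = 24 + 0.02·421 = 32.42.
ΔQ = 550 − 421 = 129; wedge = 45.32 − 32.42 = 12.9.
Deadweight loss = ½ × 129 × 12.9 = 832.05.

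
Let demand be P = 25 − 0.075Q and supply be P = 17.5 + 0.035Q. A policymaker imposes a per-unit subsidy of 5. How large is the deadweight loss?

Competitive equilibrium: 25 − 0.075Q = 17.5 + 0.035Q → Q* = 68.1818, P* = 19.8864.
The subsidy lowers effective supply by 5: P = 12.5 + 0.035Q.
New quantity: 25 − 0.075Q = 12.5 + 0.035Q → Q' = 113.6364.
Overproduction ΔQ = 113.6364 − 68.1818 = 45.4546; wedge = subsidy = 5.
Deadweight loss = ½ × 45.4546 × 5 = 113.64.

113.64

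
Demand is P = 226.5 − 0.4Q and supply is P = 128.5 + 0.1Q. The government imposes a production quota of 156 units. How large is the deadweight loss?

Competitive equilibrium: 226.5 − 0.4Q = 128.5 + 0.1Q → Q* = 196, P* = 148.1.
At Q = 156: demand price = 226.5 − 0.4·156 = 164.1; supply price = 128.5 + 0.1·156 = 144.1.
ΔQ = 196 − 156 = 40; wedge = 164.1 − 144.1 = 20.
Deadweight loss = ½ × 40 × 20 = 400.

400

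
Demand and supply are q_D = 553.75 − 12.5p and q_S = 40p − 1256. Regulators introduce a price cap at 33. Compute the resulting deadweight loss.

In inverse form: demand p = 44.3 − 0.08q, supply p = 31.4 + 0.025q.
Competitive equilibrium: 44.3 − 0.08q = 31.4 + 0.025q → q* = 122.8571, p* = 34.4714.
At the ceiling p = 33, quantity supplied = (33 − 31.4)/0.025 = 64.
Willingness to pay at q' = 64: 44.3 − 0.08·64 = 39.18.
Δq = 122.8571 − 64 = 58.8571; wedge = 39.18 − 33 = 6.18.
The triangle = ½ × 58.8571 × 6.18 = 181.87.

181.87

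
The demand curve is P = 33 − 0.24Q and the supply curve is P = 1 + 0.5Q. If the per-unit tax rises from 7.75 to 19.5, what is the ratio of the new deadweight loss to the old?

6.331

Competitive equilibrium: 33 − 0.24Q = 1 + 0.5Q → Q* = 43.2432, P* = 22.6216.
For a per-unit tax t: ΔQ = t/0.74, so DWL = ½·t·(t/0.74) = t²/1.48.
At t = 7.75: DWL = 40.583. At t = 19.5: DWL = 256.926.
Ratio = (19.5/7.75)² = 6.331.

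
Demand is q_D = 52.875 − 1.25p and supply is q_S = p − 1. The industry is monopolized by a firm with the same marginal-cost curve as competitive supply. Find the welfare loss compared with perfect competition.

44.86

In inverse form: demand p = 42.3 − 0.8q, supply p = 1 + q.
Competitive equilibrium: 42.3 − 0.8q = 1 + q → q* = 22.9444, p* = 23.9444.
Marginal revenue: MR = 42.3 − 1.6q. Set MR = MC: 42.3 − 1.6q = 1 + q → q_m = 15.8846.
Price p_m = 42.3 − 0.8·15.8846 = 29.5923; MC(q_m) = 1 + 1·15.8846 = 16.8846.
Competitive q* = 22.9444, so Δq = 7.0598; wedge = 29.5923 − 16.8846 = 12.7077.
Welfare loss = ½ × 7.0598 × 12.7077 = 44.86.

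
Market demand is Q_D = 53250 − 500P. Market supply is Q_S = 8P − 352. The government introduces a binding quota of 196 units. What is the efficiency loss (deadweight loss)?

5568.35

In inverse form: demand P = 106.5 − 0.002Q, supply P = 44 + 0.125Q.
Competitive equilibrium: 106.5 − 0.002Q = 44 + 0.125Q → Q* = 492.126, P* = 105.5157.
At Q = 196: demand price = 106.5 − 0.002·196 = 106.108; supply price = 44 + 0.125·196 = 68.5.
ΔQ = 492.126 − 196 = 296.126; wedge = 106.108 − 68.5 = 37.608.
Welfare loss = ½ × 296.126 × 37.608 = 5568.35.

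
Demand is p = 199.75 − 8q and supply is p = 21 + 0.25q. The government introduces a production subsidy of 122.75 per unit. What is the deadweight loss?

Competitive equilibrium: 199.75 − 8q = 21 + 0.25q → q* = 21.6667, p* = 26.4167.
The subsidy lowers effective supply by 122.75: p = 0.25q − 101.75.
New quantity: 199.75 − 8q = 0.25q − 101.75 → q' = 36.5455.
Overproduction Δq = 36.5455 − 21.6667 = 14.8788; wedge = subsidy = 122.75.
Welfare loss = ½ × 14.8788 × 122.75 = 913.19.

913.19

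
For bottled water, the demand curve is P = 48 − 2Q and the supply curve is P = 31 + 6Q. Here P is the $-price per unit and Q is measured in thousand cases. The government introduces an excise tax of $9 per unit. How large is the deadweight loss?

Competitive equilibrium: 48 − 2Q = 31 + 6Q → Q* = 2.125, P* = 43.75.
With the tax, the buyer price exceeds the seller price by 9: (48 − 2Q) − (31 + 6Q) = 9 → Q' = 1.
ΔQ = 2.125 − 1 = 1.125; the wedge equals the tax, 9.
The triangle = ½ × 1.125 × 9 = $5.06 thousand.

$5.06 thousand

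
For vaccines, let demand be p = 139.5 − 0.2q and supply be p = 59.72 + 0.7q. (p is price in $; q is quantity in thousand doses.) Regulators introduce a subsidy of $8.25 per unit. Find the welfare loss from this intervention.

Competitive equilibrium: 139.5 − 0.2q = 59.72 + 0.7q → q* = 88.6444, p* = 121.7711.
The subsidy lowers effective supply by 8.25: p = 51.47 + 0.7q.
New quantity: 139.5 − 0.2q = 51.47 + 0.7q → q' = 97.8111.
Overproduction Δq = 97.8111 − 88.6444 = 9.1667; wedge = subsidy = 8.25.
Welfare loss = ½ × 9.1667 × 8.25 = $37.81 thousand.

$37.81 thousand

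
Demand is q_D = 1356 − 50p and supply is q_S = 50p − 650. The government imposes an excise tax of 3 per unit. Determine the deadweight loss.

In inverse form: demand p = 27.12 − 0.02q, supply p = 13 + 0.02q.
Competitive equilibrium: 27.12 − 0.02q = 13 + 0.02q → q* = 353, p* = 20.06.
With the tax, the buyer price exceeds the seller price by 3: (27.12 − 0.02q) − (13 + 0.02q) = 3 → q' = 278.
Δq = 353 − 278 = 75; the wedge equals the tax, 3.
The triangle = ½ × 75 × 3 = 112.50.

112.50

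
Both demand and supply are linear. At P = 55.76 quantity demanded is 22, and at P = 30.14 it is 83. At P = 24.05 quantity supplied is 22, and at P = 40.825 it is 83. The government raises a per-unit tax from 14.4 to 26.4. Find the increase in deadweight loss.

352.23

Demand slope = (30.14 − 55.76)/(83 − 22) = −0.42, so P = 65 − 0.42Q.
Supply slope = (40.825 − 24.05)/(83 − 22) = 0.275, so P = 18 + 0.275Q.
Competitive equilibrium: 65 − 0.42Q = 18 + 0.275Q → Q* = 67.6259, P* = 36.5971.
For a per-unit tax t: ΔQ = t/0.695, so DWL = ½·t·(t/0.695) = t²/1.39.
At t = 14.4: DWL = 149.18. At t = 26.4: DWL = 501.41.
Increase = 501.41 − 149.18 = 352.23.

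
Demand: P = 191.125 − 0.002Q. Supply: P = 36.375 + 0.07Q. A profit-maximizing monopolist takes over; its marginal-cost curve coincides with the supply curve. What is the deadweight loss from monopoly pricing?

Competitive equilibrium: 191.125 − 0.002Q = 36.375 + 0.07Q → Q* = 2149.3056, P* = 186.8264.
Marginal revenue: MR = 191.125 − 0.004Q. Set MR = MC: 191.125 − 0.004Q = 36.375 + 0.07Q → Q_m = 2091.2162.
Price P_m = 191.125 − 0.002·2091.2162 = 186.9426; MC(Q_m) = 36.375 + 0.07·2091.2162 = 182.7601.
Competitive Q* = 2149.3056, so ΔQ = 58.0894; wedge = 186.9426 − 182.7601 = 4.1825.
Deadweight loss = ½ × 58.0894 × 4.1825 = 121.48.

121.48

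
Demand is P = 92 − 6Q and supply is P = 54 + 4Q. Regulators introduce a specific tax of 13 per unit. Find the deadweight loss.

8.45

Competitive equilibrium: 92 − 6Q = 54 + 4Q → Q* = 3.8, P* = 69.2.
With the tax, the buyer price exceeds the seller price by 13: (92 − 6Q) − (54 + 4Q) = 13 → Q' = 2.5.
ΔQ = 3.8 − 2.5 = 1.3; the wedge equals the tax, 13.
Welfare loss = ½ × 1.3 × 13 = 8.45.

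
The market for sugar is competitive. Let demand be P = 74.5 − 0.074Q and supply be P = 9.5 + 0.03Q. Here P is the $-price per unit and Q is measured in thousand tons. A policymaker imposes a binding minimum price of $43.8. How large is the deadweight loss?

$2296.15 thousand

Competitive equilibrium: 74.5 − 0.074Q = 9.5 + 0.03Q → Q* = 625, P* = 28.25.
At the floor P = 43.8, quantity demanded = (74.5 − 43.8)/0.074 = 414.86486.
Sellers' marginal cost at Q' = 414.86486: 9.5 + 0.03·414.86486 = 21.94595.
ΔQ = 625 − 414.86486 = 210.13514; wedge = 43.8 − 21.94595 = 21.85405.
The triangle = ½ × 210.13514 × 21.85405 = $2296.15 thousand.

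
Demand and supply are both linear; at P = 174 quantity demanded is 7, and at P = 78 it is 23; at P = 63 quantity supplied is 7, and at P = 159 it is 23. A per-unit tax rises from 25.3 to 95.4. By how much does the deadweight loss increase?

Demand slope = (78 − 174)/(23 − 7) = −6, so P = 216 − 6Q.
Supply slope = (159 − 63)/(23 − 7) = 6, so P = 21 + 6Q.
Competitive equilibrium: 216 − 6Q = 21 + 6Q → Q* = 16.25, P* = 118.5.
For a per-unit tax t: ΔQ = t/12, so DWL = ½·t·(t/12) = t²/24.
At t = 25.3: DWL = 26.6704. At t = 95.4: DWL = 379.215.
Increase = 379.215 − 26.6704 = 352.54.

352.54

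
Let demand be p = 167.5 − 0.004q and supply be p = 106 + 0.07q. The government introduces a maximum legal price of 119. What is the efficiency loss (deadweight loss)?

Competitive equilibrium: 167.5 − 0.004q = 106 + 0.07q → q* = 831.08108, p* = 164.17568.
At the ceiling p = 119, quantity supplied = (119 − 106)/0.07 = 185.71429.
Willingness to pay at q' = 185.71429: 167.5 − 0.004·185.71429 = 166.75714.
Δq = 831.08108 − 185.71429 = 645.36679; wedge = 166.75714 − 119 = 47.75714.
DWL = ½ × 645.36679 × 47.75714 = 15410.44.

15410.44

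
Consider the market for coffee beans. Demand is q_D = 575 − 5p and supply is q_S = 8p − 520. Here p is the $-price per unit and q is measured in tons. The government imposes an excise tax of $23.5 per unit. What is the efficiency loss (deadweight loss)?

In inverse form: demand p = 115 − 0.2q, supply p = 65 + 0.125q.
Competitive equilibrium: 115 − 0.2q = 65 + 0.125q → q* = 153.8462, p* = 84.2308.
With the tax, the buyer price exceeds the seller price by 23.5: (115 − 0.2q) − (65 + 0.125q) = 23.5 → q' = 81.5385.
Δq = 153.8462 − 81.5385 = 72.3077; the wedge equals the tax, 23.5.
Welfare loss = ½ × 72.3077 × 23.5 = $849.62.

$849.62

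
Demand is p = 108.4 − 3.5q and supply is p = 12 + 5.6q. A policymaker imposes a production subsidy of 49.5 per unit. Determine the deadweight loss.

134.63

Competitive equilibrium: 108.4 − 3.5q = 12 + 5.6q → q* = 10.5934, p* = 71.3231.
The subsidy lowers effective supply by 49.5: p = 5.6q − 37.5.
New quantity: 108.4 − 3.5q = 5.6q − 37.5 → q' = 16.033.
Overproduction Δq = 16.033 − 10.5934 = 5.4396; wedge = subsidy = 49.5.
The triangle = ½ × 5.4396 × 49.5 = 134.63.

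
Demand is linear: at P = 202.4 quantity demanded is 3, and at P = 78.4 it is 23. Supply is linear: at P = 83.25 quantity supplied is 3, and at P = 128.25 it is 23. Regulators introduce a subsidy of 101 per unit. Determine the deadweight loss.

Demand slope = (78.4 − 202.4)/(23 − 3) = −6.2, so P = 221 − 6.2Q.
Supply slope = (128.25 − 83.25)/(23 − 3) = 2.25, so P = 76.5 + 2.25Q.
Competitive equilibrium: 221 − 6.2Q = 76.5 + 2.25Q → Q* = 17.1006, P* = 114.9763.
The subsidy lowers effective supply by 101: P = 2.25Q − 24.5.
New quantity: 221 − 6.2Q = 2.25Q − 24.5 → Q' = 29.0533.
Overproduction ΔQ = 29.0533 − 17.1006 = 11.9527; wedge = subsidy = 101.
The triangle = ½ × 11.9527 × 101 = 603.61.

603.61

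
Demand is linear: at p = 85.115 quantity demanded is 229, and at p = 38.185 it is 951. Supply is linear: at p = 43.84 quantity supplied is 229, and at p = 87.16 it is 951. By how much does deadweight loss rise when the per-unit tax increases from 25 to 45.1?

5636.04

Demand slope = (38.185 − 85.115)/(951 − 229) = −0.065, so p = 100 − 0.065q.
Supply slope = (87.16 − 43.84)/(951 − 229) = 0.06, so p = 30.1 + 0.06q.
Competitive equilibrium: 100 − 0.065q = 30.1 + 0.06q → q* = 559.2, p* = 63.652.
For a per-unit tax t: Δq = t/0.125, so DWL = ½·t·(t/0.125) = t²/0.25.
At t = 25: DWL = 2500. At t = 45.1: DWL = 8136.04.
Increase = 8136.04 − 2500 = 5636.04.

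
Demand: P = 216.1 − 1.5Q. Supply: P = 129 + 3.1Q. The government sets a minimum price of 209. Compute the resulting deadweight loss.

Competitive equilibrium: 216.1 − 1.5Q = 129 + 3.1Q → Q* = 18.9348, P* = 187.6978.
At the floor P = 209, quantity demanded = (216.1 − 209)/1.5 = 4.7333.
Sellers' marginal cost at Q' = 4.7333: 129 + 3.1·4.7333 = 143.6732.
ΔQ = 18.9348 − 4.7333 = 14.2015; wedge = 209 − 143.6732 = 65.3268.
DWL = ½ × 14.2015 × 65.3268 = 463.87.

463.87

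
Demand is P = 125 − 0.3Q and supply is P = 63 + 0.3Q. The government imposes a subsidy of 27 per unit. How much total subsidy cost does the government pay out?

Competitive equilibrium: 125 − 0.3Q = 63 + 0.3Q → Q* = 103.3333, P* = 94.
The subsidy lowers effective supply by 27: P = 36 + 0.3Q.
New quantity: 125 − 0.3Q = 36 + 0.3Q → Q' = 148.3333.
Total subsidy cost = 27 × 148.3333 = 4005.

4005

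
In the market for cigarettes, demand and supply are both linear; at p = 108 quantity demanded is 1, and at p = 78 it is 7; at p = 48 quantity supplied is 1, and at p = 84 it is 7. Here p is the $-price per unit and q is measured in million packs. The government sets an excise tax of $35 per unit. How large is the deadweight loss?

$55.68 million

Demand slope = (78 − 108)/(7 − 1) = −5, so p = 113 − 5q.
Supply slope = (84 − 48)/(7 − 1) = 6, so p = 42 + 6q.
Competitive equilibrium: 113 − 5q = 42 + 6q → q* = 6.4545, p* = 80.7273.
With the tax, the buyer price exceeds the seller price by 35: (113 − 5q) − (42 + 6q) = 35 → q' = 3.2727.
Δq = 6.4545 − 3.2727 = 3.1818; the wedge equals the tax, 35.
DWL = ½ × 3.1818 × 35 = $55.68 million.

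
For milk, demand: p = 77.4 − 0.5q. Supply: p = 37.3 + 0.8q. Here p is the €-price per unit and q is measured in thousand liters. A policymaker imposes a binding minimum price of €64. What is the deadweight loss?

Competitive equilibrium: 77.4 − 0.5q = 37.3 + 0.8q → q* = 30.8462, p* = 61.9769.
At the floor p = 64, quantity demanded = (77.4 − 64)/0.5 = 26.8.
Sellers' marginal cost at q' = 26.8: 37.3 + 0.8·26.8 = 58.74.
Δq = 30.8462 − 26.8 = 4.0462; wedge = 64 − 58.74 = 5.26.
Deadweight loss = ½ × 4.0462 × 5.26 = €10.64 thousand.

€10.64 thousand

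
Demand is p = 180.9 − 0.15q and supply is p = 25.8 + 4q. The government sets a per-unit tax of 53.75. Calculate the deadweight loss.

Competitive equilibrium: 180.9 − 0.15q = 25.8 + 4q → q* = 37.3735, p* = 175.294.
With the tax, the buyer price exceeds the seller price by 53.75: (180.9 − 0.15q) − (25.8 + 4q) = 53.75 → q' = 24.4217.
Δq = 37.3735 − 24.4217 = 12.9518; the wedge equals the tax, 53.75.
DWL = ½ × 12.9518 × 53.75 = 348.08.

348.08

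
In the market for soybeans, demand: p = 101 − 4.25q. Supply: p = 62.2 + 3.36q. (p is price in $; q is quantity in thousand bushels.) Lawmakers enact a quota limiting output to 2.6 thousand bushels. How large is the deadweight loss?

$23.75 thousand

Competitive equilibrium: 101 − 4.25q = 62.2 + 3.36q → q* = 5.0986, p* = 79.3311.
At q = 2.6: demand price = 101 − 4.25·2.6 = 89.95; supply price = 62.2 + 3.36·2.6 = 70.936.
Δq = 5.0986 − 2.6 = 2.4986; wedge = 89.95 − 70.936 = 19.014.
Deadweight loss = ½ × 2.4986 × 19.014 = $23.75 thousand.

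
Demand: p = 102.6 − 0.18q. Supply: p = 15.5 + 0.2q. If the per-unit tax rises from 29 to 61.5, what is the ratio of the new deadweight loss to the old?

4.497

Competitive equilibrium: 102.6 − 0.18q = 15.5 + 0.2q → q* = 229.2105, p* = 61.3421.
For a per-unit tax t: Δq = t/0.38, so DWL = ½·t·(t/0.38) = t²/0.76.
At t = 29: DWL = 1106.579. At t = 61.5: DWL = 4976.645.
Ratio = (61.5/29)² = 4.497.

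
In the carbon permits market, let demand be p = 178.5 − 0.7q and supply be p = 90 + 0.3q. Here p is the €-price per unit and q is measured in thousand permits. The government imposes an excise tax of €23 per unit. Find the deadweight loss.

€264.50 thousand

Competitive equilibrium: 178.5 − 0.7q = 90 + 0.3q → q* = 88.5, p* = 116.55.
With the tax, the buyer price exceeds the seller price by 23: (178.5 − 0.7q) − (90 + 0.3q) = 23 → q' = 65.5.
Δq = 88.5 − 65.5 = 23; the wedge equals the tax, 23.
Welfare loss = ½ × 23 × 23 = €264.50 thousand.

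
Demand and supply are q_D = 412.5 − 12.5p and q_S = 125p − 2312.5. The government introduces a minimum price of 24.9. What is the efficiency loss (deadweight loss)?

177.55

In inverse form: demand p = 33 − 0.08q, supply p = 18.5 + 0.008q.
Competitive equilibrium: 33 − 0.08q = 18.5 + 0.008q → q* = 164.7727, p* = 19.8182.
At the floor p = 24.9, quantity demanded = (33 − 24.9)/0.08 = 101.25.
Sellers' marginal cost at q' = 101.25: 18.5 + 0.008·101.25 = 19.31.
Δq = 164.7727 − 101.25 = 63.5227; wedge = 24.9 − 19.31 = 5.59.
Deadweight loss = ½ × 63.5227 × 5.59 = 177.55.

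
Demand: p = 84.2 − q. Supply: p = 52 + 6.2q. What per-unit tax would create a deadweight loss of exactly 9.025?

Competitive equilibrium: 84.2 − q = 52 + 6.2q → q* = 4.4722, p* = 79.7278.
A tax t gives Δq = t/7.2 and wedge t, so DWL = t²/14.4.
t²/14.4 = 9.025 → t² = 129.96 → t = 11.4.

11.4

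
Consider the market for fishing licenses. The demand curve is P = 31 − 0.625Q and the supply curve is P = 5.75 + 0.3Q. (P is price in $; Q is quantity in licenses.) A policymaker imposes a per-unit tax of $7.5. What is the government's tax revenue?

Competitive equilibrium: 31 − 0.625Q = 5.75 + 0.3Q → Q* = 27.2973, P* = 13.9392.
With the tax, the buyer price exceeds the seller price by 7.5: (31 − 0.625Q) − (5.75 + 0.3Q) = 7.5 → Q' = 19.1892.
Tax revenue = 7.5 × 19.1892 = $143.92.

$143.92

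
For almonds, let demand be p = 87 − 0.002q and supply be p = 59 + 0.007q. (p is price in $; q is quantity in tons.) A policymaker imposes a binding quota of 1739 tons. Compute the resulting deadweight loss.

Competitive equilibrium: 87 − 0.002q = 59 + 0.007q → q* = 3111.1111, p* = 80.7778.
At q = 1739: demand price = 87 − 0.002·1739 = 83.522; supply price = 59 + 0.007·1739 = 71.173.
Δq = 3111.1111 − 1739 = 1372.1111; wedge = 83.522 − 71.173 = 12.349.
Deadweight loss = ½ × 1372.1111 × 12.349 = $8472.10.

$8472.10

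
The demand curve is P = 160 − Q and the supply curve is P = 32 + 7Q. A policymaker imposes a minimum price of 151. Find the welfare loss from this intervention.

196

Competitive equilibrium: 160 − Q = 32 + 7Q → Q* = 16, P* = 144.
At the floor P = 151, quantity demanded = (160 − 151)/1 = 9.
Sellers' marginal cost at Q' = 9: 32 + 7·9 = 95.
ΔQ = 16 − 9 = 7; wedge = 151 − 95 = 56.
The triangle = ½ × 7 × 56 = 196.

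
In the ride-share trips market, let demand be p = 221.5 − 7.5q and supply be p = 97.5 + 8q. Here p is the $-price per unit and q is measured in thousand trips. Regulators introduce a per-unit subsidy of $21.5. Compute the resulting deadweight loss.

Competitive equilibrium: 221.5 − 7.5q = 97.5 + 8q → q* = 8, p* = 161.5.
The subsidy lowers effective supply by 21.5: p = 76 + 8q.
New quantity: 221.5 − 7.5q = 76 + 8q → q' = 9.3871.
Overproduction Δq = 9.3871 − 8 = 1.3871; wedge = subsidy = 21.5.
DWL = ½ × 1.3871 × 21.5 = $14.91 thousand.

$14.91 thousand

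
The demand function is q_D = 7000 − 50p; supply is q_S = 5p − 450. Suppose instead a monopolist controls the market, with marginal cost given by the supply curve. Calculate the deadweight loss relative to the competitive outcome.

39.46

In inverse form: demand p = 140 − 0.02q, supply p = 90 + 0.2q.
Competitive equilibrium: 140 − 0.02q = 90 + 0.2q → q* = 227.2727, p* = 135.4545.
Marginal revenue: MR = 140 − 0.04q. Set MR = MC: 140 − 0.04q = 90 + 0.2q → q_m = 208.3333.
Price p_m = 140 − 0.02·208.3333 = 135.8333; MC(q_m) = 90 + 0.2·208.3333 = 131.6667.
Competitive q* = 227.2727, so Δq = 18.9394; wedge = 135.8333 − 131.6667 = 4.1666.
Welfare loss = ½ × 18.9394 × 4.1666 = 39.46.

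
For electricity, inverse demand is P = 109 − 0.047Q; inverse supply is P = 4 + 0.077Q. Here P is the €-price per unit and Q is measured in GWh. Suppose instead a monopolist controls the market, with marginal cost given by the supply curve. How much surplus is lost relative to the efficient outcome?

€3358.38

Competitive equilibrium: 109 − 0.047Q = 4 + 0.077Q → Q* = 846.77419, P* = 69.20161.
Marginal revenue: MR = 109 − 0.094Q. Set MR = MC: 109 − 0.094Q = 4 + 0.077Q → Q_m = 614.03509.
Price P_m = 109 − 0.047·614.03509 = 80.14035; MC(Q_m) = 4 + 0.077·614.03509 = 51.2807.
Competitive Q* = 846.77419, so ΔQ = 232.7391; wedge = 80.14035 − 51.2807 = 28.85965.
The triangle = ½ × 232.7391 × 28.85965 = €3358.38.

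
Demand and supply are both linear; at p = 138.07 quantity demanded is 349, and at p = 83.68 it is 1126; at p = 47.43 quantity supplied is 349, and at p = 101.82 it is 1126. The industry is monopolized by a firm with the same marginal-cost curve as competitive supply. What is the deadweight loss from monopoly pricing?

7722.32

Demand slope = (83.68 − 138.07)/(1126 − 349) = −0.07, so p = 162.5 − 0.07q.
Supply slope = (101.82 − 47.43)/(1126 − 349) = 0.07, so p = 23 + 0.07q.
Competitive equilibrium: 162.5 − 0.07q = 23 + 0.07q → q* = 996.4286, p* = 92.75.
Marginal revenue: MR = 162.5 − 0.14q. Set MR = MC: 162.5 − 0.14q = 23 + 0.07q → q_m = 664.2857.
Price p_m = 162.5 − 0.07·664.2857 = 116; MC(q_m) = 23 + 0.07·664.2857 = 69.5.
Competitive q* = 996.4286, so Δq = 332.1429; wedge = 116 − 69.5 = 46.5.
Deadweight loss = ½ × 332.1429 × 46.5 = 7722.32.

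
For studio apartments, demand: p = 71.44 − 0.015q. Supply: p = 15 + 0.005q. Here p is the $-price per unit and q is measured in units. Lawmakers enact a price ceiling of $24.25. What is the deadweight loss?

Competitive equilibrium: 71.44 − 0.015q = 15 + 0.005q → q* = 2822, p* = 29.11.
At the ceiling p = 24.25, quantity supplied = (24.25 − 15)/0.005 = 1850.
Willingness to pay at q' = 1850: 71.44 − 0.015·1850 = 43.69.
Δq = 2822 − 1850 = 972; wedge = 43.69 − 24.25 = 19.44.
The triangle = ½ × 972 × 19.44 = $9447.84.

$9447.84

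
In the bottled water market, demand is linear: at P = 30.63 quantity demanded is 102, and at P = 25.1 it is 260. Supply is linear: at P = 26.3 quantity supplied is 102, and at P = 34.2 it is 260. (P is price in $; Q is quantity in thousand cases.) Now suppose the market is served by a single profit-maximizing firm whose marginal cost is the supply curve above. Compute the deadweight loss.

$84.57 thousand

Demand slope = (25.1 − 30.63)/(260 − 102) = −0.035, so P = 34.2 − 0.035Q.
Supply slope = (34.2 − 26.3)/(260 − 102) = 0.05, so P = 21.2 + 0.05Q.
Competitive equilibrium: 34.2 − 0.035Q = 21.2 + 0.05Q → Q* = 152.9412, P* = 28.8471.
Marginal revenue: MR = 34.2 − 0.07Q. Set MR = MC: 34.2 − 0.07Q = 21.2 + 0.05Q → Q_m = 108.3333.
Price P_m = 34.2 − 0.035·108.3333 = 30.4083; MC(Q_m) = 21.2 + 0.05·108.3333 = 26.6167.
Competitive Q* = 152.9412, so ΔQ = 44.6079; wedge = 30.4083 − 26.6167 = 3.7916.
Welfare loss = ½ × 44.6079 × 3.7916 = $84.57 thousand.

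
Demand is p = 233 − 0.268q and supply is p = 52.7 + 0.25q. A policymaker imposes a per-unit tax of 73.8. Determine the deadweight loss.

Competitive equilibrium: 233 − 0.268q = 52.7 + 0.25q → q* = 348.0695, p* = 139.7174.
With the tax, the buyer price exceeds the seller price by 73.8: (233 − 0.268q) − (52.7 + 0.25q) = 73.8 → q' = 205.5985.
Δq = 348.0695 − 205.5985 = 142.471; the wedge equals the tax, 73.8.
DWL = ½ × 142.471 × 73.8 = 5257.18.

5257.18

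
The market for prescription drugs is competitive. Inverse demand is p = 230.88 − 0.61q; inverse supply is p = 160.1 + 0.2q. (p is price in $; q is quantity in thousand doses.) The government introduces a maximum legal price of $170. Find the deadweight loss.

$581.22 thousand

Competitive equilibrium: 230.88 − 0.61q = 160.1 + 0.2q → q* = 87.3827, p* = 177.5765.
At the ceiling p = 170, quantity supplied = (170 − 160.1)/0.2 = 49.5.
Willingness to pay at q' = 49.5: 230.88 − 0.61·49.5 = 200.685.
Δq = 87.3827 − 49.5 = 37.8827; wedge = 200.685 − 170 = 30.685.
DWL = ½ × 37.8827 × 30.685 = $581.22 thousand.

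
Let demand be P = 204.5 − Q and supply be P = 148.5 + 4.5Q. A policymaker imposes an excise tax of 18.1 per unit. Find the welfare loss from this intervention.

29.78

Competitive equilibrium: 204.5 − Q = 148.5 + 4.5Q → Q* = 10.1818, P* = 194.3182.
With the tax, the buyer price exceeds the seller price by 18.1: (204.5 − Q) − (148.5 + 4.5Q) = 18.1 → Q' = 6.8909.
ΔQ = 10.1818 − 6.8909 = 3.2909; the wedge equals the tax, 18.1.
Deadweight loss = ½ × 3.2909 × 18.1 = 29.78.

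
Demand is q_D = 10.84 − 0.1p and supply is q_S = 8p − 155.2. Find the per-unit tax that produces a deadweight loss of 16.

In inverse form: demand p = 108.4 − 10q, supply p = 19.4 + 0.125q.
Competitive equilibrium: 108.4 − 10q = 19.4 + 0.125q → q* = 8.7901, p* = 20.4988.
A tax t gives Δq = t/10.125 and wedge t, so DWL = t²/20.25.
t²/20.25 = 16 → t² = 324 → t = 18.

18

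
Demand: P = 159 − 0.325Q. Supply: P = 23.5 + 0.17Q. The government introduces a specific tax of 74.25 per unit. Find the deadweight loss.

5568.75

Competitive equilibrium: 159 − 0.325Q = 23.5 + 0.17Q → Q* = 273.7374, P* = 70.0354.
With the tax, the buyer price exceeds the seller price by 74.25: (159 − 0.325Q) − (23.5 + 0.17Q) = 74.25 → Q' = 123.7374.
ΔQ = 273.7374 − 123.7374 = 150; the wedge equals the tax, 74.25.
Deadweight loss = ½ × 150 × 74.25 = 5568.75.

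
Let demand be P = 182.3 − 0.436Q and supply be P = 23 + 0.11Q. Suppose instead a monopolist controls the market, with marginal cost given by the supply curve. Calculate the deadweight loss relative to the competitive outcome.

Competitive equilibrium: 182.3 − 0.436Q = 23 + 0.11Q → Q* = 291.75824, P* = 55.09341.
Marginal revenue: MR = 182.3 − 0.872Q. Set MR = MC: 182.3 − 0.872Q = 23 + 0.11Q → Q_m = 162.21996.
Price P_m = 182.3 − 0.436·162.21996 = 111.5721; MC(Q_m) = 23 + 0.11·162.21996 = 40.8442.
Competitive Q* = 291.75824, so ΔQ = 129.53828; wedge = 111.5721 − 40.8442 = 70.7279.
Welfare loss = ½ × 129.53828 × 70.7279 = 4580.99.

4580.99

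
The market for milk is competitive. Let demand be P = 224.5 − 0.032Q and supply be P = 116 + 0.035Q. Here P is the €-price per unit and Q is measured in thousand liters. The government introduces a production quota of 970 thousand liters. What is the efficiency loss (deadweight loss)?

Competitive equilibrium: 224.5 − 0.032Q = 116 + 0.035Q → Q* = 1619.403, P* = 172.6791.
At Q = 970: demand price = 224.5 − 0.032·970 = 193.46; supply price = 116 + 0.035·970 = 149.95.
ΔQ = 1619.403 − 970 = 649.403; wedge = 193.46 − 149.95 = 43.51.
Deadweight loss = ½ × 649.403 × 43.51 = €14127.76 thousand.

€14127.76 thousand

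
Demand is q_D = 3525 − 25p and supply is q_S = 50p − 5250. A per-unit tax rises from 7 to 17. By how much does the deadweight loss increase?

In inverse form: demand p = 141 − 0.04q, supply p = 105 + 0.02q.
Competitive equilibrium: 141 − 0.04q = 105 + 0.02q → q* = 600, p* = 117.
For a per-unit tax t: Δq = t/0.06, so DWL = ½·t·(t/0.06) = t²/0.12.
At t = 7: DWL = 408.333. At t = 17: DWL = 2408.333.
Increase = 2408.333 − 408.333 = 2000.

2000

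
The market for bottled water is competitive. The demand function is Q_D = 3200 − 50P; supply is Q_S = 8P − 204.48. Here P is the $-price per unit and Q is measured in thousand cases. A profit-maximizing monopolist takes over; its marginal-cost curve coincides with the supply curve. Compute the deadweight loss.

$74.86 thousand

In inverse form: demand P = 64 − 0.02Q, supply P = 25.56 + 0.125Q.
Competitive equilibrium: 64 − 0.02Q = 25.56 + 0.125Q → Q* = 265.1034, P* = 58.6979.
Marginal revenue: MR = 64 − 0.04Q. Set MR = MC: 64 − 0.04Q = 25.56 + 0.125Q → Q_m = 232.9697.
Price P_m = 64 − 0.02·232.9697 = 59.3406; MC(Q_m) = 25.56 + 0.125·232.9697 = 54.6812.
Competitive Q* = 265.1034, so ΔQ = 32.1337; wedge = 59.3406 − 54.6812 = 4.6594.
Deadweight loss = ½ × 32.1337 × 4.6594 = $74.86 thousand.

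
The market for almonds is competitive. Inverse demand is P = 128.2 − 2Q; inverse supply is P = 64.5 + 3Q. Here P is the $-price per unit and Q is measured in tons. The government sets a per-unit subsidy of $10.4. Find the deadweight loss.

$10.816

Competitive equilibrium: 128.2 − 2Q = 64.5 + 3Q → Q* = 12.74, P* = 102.72.
The subsidy lowers effective supply by 10.4: P = 54.1 + 3Q.
New quantity: 128.2 − 2Q = 54.1 + 3Q → Q' = 14.82.
Overproduction ΔQ = 14.82 − 12.74 = 2.08; wedge = subsidy = 10.4.
Welfare loss = ½ × 2.08 × 10.4 = $10.816.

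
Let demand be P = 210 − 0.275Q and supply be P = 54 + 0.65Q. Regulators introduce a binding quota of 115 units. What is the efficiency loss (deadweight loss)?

Competitive equilibrium: 210 − 0.275Q = 54 + 0.65Q → Q* = 168.6486, P* = 163.6216.
At Q = 115: demand price = 210 − 0.275·115 = 178.375; supply price = 54 + 0.65·115 = 128.75.
ΔQ = 168.6486 − 115 = 53.6486; wedge = 178.375 − 128.75 = 49.625.
DWL = ½ × 53.6486 × 49.625 = 1331.16.

1331.16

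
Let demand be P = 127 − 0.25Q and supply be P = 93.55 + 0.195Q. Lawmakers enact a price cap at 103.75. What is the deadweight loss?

Competitive equilibrium: 127 − 0.25Q = 93.55 + 0.195Q → Q* = 75.1685, P* = 108.2079.
At the ceiling P = 103.75, quantity supplied = (103.75 − 93.55)/0.195 = 52.3077.
Willingness to pay at Q' = 52.3077: 127 − 0.25·52.3077 = 113.9231.
ΔQ = 75.1685 − 52.3077 = 22.8608; wedge = 113.9231 − 103.75 = 10.1731.
The triangle = ½ × 22.8608 × 10.1731 = 116.28.

116.28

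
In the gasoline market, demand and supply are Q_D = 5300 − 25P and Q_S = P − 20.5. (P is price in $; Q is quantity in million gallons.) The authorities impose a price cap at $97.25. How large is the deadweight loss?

$5996.36 million

In inverse form: demand P = 212 − 0.04Q, supply P = 20.5 + Q.
Competitive equilibrium: 212 − 0.04Q = 20.5 + Q → Q* = 184.1346, P* = 204.6346.
At the ceiling P = 97.25, quantity supplied = (97.25 − 20.5)/1 = 76.75.
Willingness to pay at Q' = 76.75: 212 − 0.04·76.75 = 208.93.
ΔQ = 184.1346 − 76.75 = 107.3846; wedge = 208.93 − 97.25 = 111.68.
Deadweight loss = ½ × 107.3846 × 111.68 = $5996.36 million.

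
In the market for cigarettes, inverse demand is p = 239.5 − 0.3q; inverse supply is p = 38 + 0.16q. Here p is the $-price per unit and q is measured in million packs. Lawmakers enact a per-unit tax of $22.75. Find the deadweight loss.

$562.57 million

Competitive equilibrium: 239.5 − 0.3q = 38 + 0.16q → q* = 438.0435, p* = 108.087.
With the tax, the buyer price exceeds the seller price by 22.75: (239.5 − 0.3q) − (38 + 0.16q) = 22.75 → q' = 388.587.
Δq = 438.0435 − 388.587 = 49.4565; the wedge equals the tax, 22.75.
Welfare loss = ½ × 49.4565 × 22.75 = $562.57 million.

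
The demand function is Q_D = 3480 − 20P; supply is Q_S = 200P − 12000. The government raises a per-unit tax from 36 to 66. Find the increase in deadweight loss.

27818.18

In inverse form: demand P = 174 − 0.05Q, supply P = 60 + 0.005Q.
Competitive equilibrium: 174 − 0.05Q = 60 + 0.005Q → Q* = 2072.7273, P* = 70.3636.
For a per-unit tax t: ΔQ = t/0.055, so DWL = ½·t·(t/0.055) = t²/0.11.
At t = 36: DWL = 11781.818. At t = 66: DWL = 39600.
Increase = 39600 − 11781.818 = 27818.18.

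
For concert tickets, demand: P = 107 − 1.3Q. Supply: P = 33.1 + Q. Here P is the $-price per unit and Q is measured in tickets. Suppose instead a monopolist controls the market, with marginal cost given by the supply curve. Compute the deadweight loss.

Competitive equilibrium: 107 − 1.3Q = 33.1 + Q → Q* = 32.1304, P* = 65.2304.
Marginal revenue: MR = 107 − 2.6Q. Set MR = MC: 107 − 2.6Q = 33.1 + Q → Q_m = 20.5278.
Price P_m = 107 − 1.3·20.5278 = 80.3139; MC(Q_m) = 33.1 + 1·20.5278 = 53.6278.
Competitive Q* = 32.1304, so ΔQ = 11.6026; wedge = 80.3139 − 53.6278 = 26.6861.
DWL = ½ × 11.6026 × 26.6861 = $154.81.

$154.81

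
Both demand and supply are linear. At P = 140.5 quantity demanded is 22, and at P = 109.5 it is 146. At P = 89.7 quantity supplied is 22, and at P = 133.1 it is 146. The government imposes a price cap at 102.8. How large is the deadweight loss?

669.43

Demand slope = (109.5 − 140.5)/(146 − 22) = −0.25, so P = 146 − 0.25Q.
Supply slope = (133.1 − 89.7)/(146 − 22) = 0.35, so P = 82 + 0.35Q.
Competitive equilibrium: 146 − 0.25Q = 82 + 0.35Q → Q* = 106.6667, P* = 119.3333.
At the ceiling P = 102.8, quantity supplied = (102.8 − 82)/0.35 = 59.4286.
Willingness to pay at Q' = 59.4286: 146 − 0.25·59.4286 = 131.1429.
ΔQ = 106.6667 − 59.4286 = 47.2381; wedge = 131.1429 − 102.8 = 28.3429.
Deadweight loss = ½ × 47.2381 × 28.3429 = 669.43.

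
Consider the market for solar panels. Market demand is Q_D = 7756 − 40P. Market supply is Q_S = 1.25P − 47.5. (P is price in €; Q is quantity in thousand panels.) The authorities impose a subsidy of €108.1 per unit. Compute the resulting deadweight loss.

In inverse form: demand P = 193.9 − 0.025Q, supply P = 38 + 0.8Q.
Competitive equilibrium: 193.9 − 0.025Q = 38 + 0.8Q → Q* = 188.9697, P* = 189.1758.
The subsidy lowers effective supply by 108.1: P = 0.8Q − 70.1.
New quantity: 193.9 − 0.025Q = 0.8Q − 70.1 → Q' = 320.
Overproduction ΔQ = 320 − 188.9697 = 131.0303; wedge = subsidy = 108.1.
The triangle = ½ × 131.0303 × 108.1 = €7082.19 thousand.

€7082.19 thousand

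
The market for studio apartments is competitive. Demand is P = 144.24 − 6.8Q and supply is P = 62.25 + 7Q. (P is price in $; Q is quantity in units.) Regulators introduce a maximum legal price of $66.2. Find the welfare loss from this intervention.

$199.50

Competitive equilibrium: 144.24 − 6.8Q = 62.25 + 7Q → Q* = 5.941304, P* = 103.83913.
At the ceiling P = 66.2, quantity supplied = (66.2 − 62.25)/7 = 0.564286.
Willingness to pay at Q' = 0.564286: 144.24 − 6.8·0.564286 = 140.402855.
ΔQ = 5.941304 − 0.564286 = 5.377018; wedge = 140.402855 − 66.2 = 74.202855.
Deadweight loss = ½ × 5.377018 × 74.202855 = $199.50.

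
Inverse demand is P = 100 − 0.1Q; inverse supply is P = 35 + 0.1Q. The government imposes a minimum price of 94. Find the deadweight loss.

7022.50

Competitive equilibrium: 100 − 0.1Q = 35 + 0.1Q → Q* = 325, P* = 67.5.
At the floor P = 94, quantity demanded = (100 − 94)/0.1 = 60.
Sellers' marginal cost at Q' = 60: 35 + 0.1·60 = 41.
ΔQ = 325 − 60 = 265; wedge = 94 − 41 = 53.
Welfare loss = ½ × 265 × 53 = 7022.50.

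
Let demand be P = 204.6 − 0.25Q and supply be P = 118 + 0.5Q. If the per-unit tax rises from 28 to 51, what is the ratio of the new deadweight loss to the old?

3.318

Competitive equilibrium: 204.6 − 0.25Q = 118 + 0.5Q → Q* = 115.4667, P* = 175.7333.
For a per-unit tax t: ΔQ = t/0.75, so DWL = ½·t·(t/0.75) = t²/1.5.
At t = 28: DWL = 522.667. At t = 51: DWL = 1734.
Ratio = (51/28)² = 3.318.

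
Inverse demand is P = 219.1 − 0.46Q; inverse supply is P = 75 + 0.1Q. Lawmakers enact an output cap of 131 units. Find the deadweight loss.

Competitive equilibrium: 219.1 − 0.46Q = 75 + 0.1Q → Q* = 257.3214, P* = 100.7321.
At Q = 131: demand price = 219.1 − 0.46·131 = 158.84; supply price = 75 + 0.1·131 = 88.1.
ΔQ = 257.3214 − 131 = 126.3214; wedge = 158.84 − 88.1 = 70.74.
Welfare loss = ½ × 126.3214 × 70.74 = 4467.99.

4467.99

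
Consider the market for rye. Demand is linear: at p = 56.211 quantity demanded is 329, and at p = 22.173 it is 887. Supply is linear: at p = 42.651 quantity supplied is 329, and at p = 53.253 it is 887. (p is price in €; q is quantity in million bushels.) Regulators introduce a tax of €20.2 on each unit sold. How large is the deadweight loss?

€2550.25 million

Demand slope = (22.173 − 56.211)/(887 − 329) = −0.061, so p = 76.28 − 0.061q.
Supply slope = (53.253 − 42.651)/(887 − 329) = 0.019, so p = 36.4 + 0.019q.
Competitive equilibrium: 76.28 − 0.061q = 36.4 + 0.019q → q* = 498.5, p* = 45.8715.
With the tax, the buyer price exceeds the seller price by 20.2: (76.28 − 0.061q) − (36.4 + 0.019q) = 20.2 → q' = 246.
Δq = 498.5 − 246 = 252.5; the wedge equals the tax, 20.2.
DWL = ½ × 252.5 × 20.2 = €2550.25 million.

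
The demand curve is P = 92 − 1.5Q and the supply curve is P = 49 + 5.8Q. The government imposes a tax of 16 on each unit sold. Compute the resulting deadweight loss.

17.53

Competitive equilibrium: 92 − 1.5Q = 49 + 5.8Q → Q* = 5.8904, P* = 83.1644.
With the tax, the buyer price exceeds the seller price by 16: (92 − 1.5Q) − (49 + 5.8Q) = 16 → Q' = 3.6986.
ΔQ = 5.8904 − 3.6986 = 2.1918; the wedge equals the tax, 16.
The triangle = ½ × 2.1918 × 16 = 17.53.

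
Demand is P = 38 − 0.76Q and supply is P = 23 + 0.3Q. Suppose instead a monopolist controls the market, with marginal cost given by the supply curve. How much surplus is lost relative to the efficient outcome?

Competitive equilibrium: 38 − 0.76Q = 23 + 0.3Q → Q* = 14.1509, P* = 27.2453.
Marginal revenue: MR = 38 − 1.52Q. Set MR = MC: 38 − 1.52Q = 23 + 0.3Q → Q_m = 8.2418.
Price P_m = 38 − 0.76·8.2418 = 31.7362; MC(Q_m) = 23 + 0.3·8.2418 = 25.4725.
Competitive Q* = 14.1509, so ΔQ = 5.9091; wedge = 31.7362 − 25.4725 = 6.2637.
DWL = ½ × 5.9091 × 6.2637 = 18.51.

18.51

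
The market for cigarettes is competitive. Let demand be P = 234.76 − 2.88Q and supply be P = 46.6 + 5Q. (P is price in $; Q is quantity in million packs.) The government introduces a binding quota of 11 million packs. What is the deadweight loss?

$653.44 million

Competitive equilibrium: 234.76 − 2.88Q = 46.6 + 5Q → Q* = 23.8782, P* = 165.9909.
At Q = 11: demand price = 234.76 − 2.88·11 = 203.08; supply price = 46.6 + 5·11 = 101.6.
ΔQ = 23.8782 − 11 = 12.8782; wedge = 203.08 − 101.6 = 101.48.
Deadweight loss = ½ × 12.8782 × 101.48 = $653.44 million.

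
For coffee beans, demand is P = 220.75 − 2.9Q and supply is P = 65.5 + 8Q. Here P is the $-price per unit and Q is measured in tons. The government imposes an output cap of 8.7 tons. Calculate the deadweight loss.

Competitive equilibrium: 220.75 − 2.9Q = 65.5 + 8Q → Q* = 14.2431, P* = 179.445.
At Q = 8.7: demand price = 220.75 − 2.9·8.7 = 195.52; supply price = 65.5 + 8·8.7 = 135.1.
ΔQ = 14.2431 − 8.7 = 5.5431; wedge = 195.52 − 135.1 = 60.42.
The triangle = ½ × 5.5431 × 60.42 = $167.46.

$167.46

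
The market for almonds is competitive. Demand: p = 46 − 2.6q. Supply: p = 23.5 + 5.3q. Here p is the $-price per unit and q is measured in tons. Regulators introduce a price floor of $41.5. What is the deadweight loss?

$4.93

Competitive equilibrium: 46 − 2.6q = 23.5 + 5.3q → q* = 2.8481, p* = 38.5949.
At the floor p = 41.5, quantity demanded = (46 − 41.5)/2.6 = 1.7308.
Sellers' marginal cost at q' = 1.7308: 23.5 + 5.3·1.7308 = 32.6732.
Δq = 2.8481 − 1.7308 = 1.1173; wedge = 41.5 − 32.6732 = 8.8268.
Welfare loss = ½ × 1.1173 × 8.8268 = $4.93.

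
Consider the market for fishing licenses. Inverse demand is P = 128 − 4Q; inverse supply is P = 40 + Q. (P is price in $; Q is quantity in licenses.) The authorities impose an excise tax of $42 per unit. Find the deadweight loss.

Competitive equilibrium: 128 − 4Q = 40 + Q → Q* = 17.6, P* = 57.6.
With the tax, the buyer price exceeds the seller price by 42: (128 − 4Q) − (40 + Q) = 42 → Q' = 9.2.
ΔQ = 17.6 − 9.2 = 8.4; the wedge equals the tax, 42.
DWL = ½ × 8.4 × 42 = $176.40.

$176.40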